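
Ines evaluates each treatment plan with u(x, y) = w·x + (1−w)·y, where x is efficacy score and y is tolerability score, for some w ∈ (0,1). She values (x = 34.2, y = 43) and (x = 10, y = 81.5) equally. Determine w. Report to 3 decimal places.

u(34.2,43) = u(10,81.5) means w·34.2 + (1−w)·43 = w·10 + (1−w)·81.5.
Rearranging, 24.2·w − 38.5·(1−w) = 0.
The marginal rate of substitution is 38.5/24.2, so w = 38.5/(24.2+38.5) = 0.614.

w = 0.614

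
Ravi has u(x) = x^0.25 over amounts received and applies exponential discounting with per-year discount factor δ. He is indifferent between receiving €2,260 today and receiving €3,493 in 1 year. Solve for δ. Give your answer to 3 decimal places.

Equating discounted utilities: u(2260) = δ·u(3493) ⇒ δ = u(2260)/u(3493).
With u(x) = x^0.25: δ = 2260^0.25/3493^0.25 = (2260/3493)^0.25 = 0.89687.

δ ≈ 0.897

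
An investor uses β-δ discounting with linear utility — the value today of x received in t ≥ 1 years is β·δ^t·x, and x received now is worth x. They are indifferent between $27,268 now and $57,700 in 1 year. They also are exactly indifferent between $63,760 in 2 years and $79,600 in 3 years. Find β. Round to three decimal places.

From the later pair, β·δ^2·63760 = β·δ^3·79600; dividing through, δ = 63760/79600 = 0.80101.
The first indifference: 27268 = β·δ·57700, so β = 27268/(δ·57700) = 27268/(0.80101·57700) ≈ 0.590.

β ≈ 0.590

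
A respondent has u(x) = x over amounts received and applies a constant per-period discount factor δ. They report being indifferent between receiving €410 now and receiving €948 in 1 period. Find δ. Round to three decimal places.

The payoff in 1 period is discounted by δ, so u(410) = δ·u(948) and δ = u(410)/u(948).
With u(x) = x: δ = 410/948 = 0.43249.

δ ≈ 0.432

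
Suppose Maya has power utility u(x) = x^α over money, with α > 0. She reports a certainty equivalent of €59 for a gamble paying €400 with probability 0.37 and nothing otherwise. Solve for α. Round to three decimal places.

α ≈ 0.519

The lottery's expected utility is 0.37·u(400) + 0.63·u(0) = 0.37·400^α (since u(0) = 0 for α > 0).
Indifference: 59^α = 0.37·400^α, so (59/400)^α = 0.37.
α = ln(0.37) / ln(59/400) = -0.994252/-1.913927 ≈ 0.519.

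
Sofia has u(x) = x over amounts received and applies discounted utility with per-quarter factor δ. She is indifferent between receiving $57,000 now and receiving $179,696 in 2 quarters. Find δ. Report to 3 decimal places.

Equating discounted utilities: u(57000) = δ^2·u(179696) ⇒ δ^2 = u(57000)/u(179696).
With u(x) = x: δ^2 = 57000/179696 = 0.31720.
Taking the square root: δ = 0.31720^(1/2) ≈ 0.563.

δ ≈ 0.563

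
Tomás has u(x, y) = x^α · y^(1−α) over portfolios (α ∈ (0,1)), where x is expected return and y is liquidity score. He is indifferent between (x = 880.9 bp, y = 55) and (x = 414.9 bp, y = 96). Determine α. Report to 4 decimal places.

α ≈ 0.4252

Indifference: 880.9^α · 55^(1−α) = 414.9^α · 96^(1−α).
(880.9/414.9)^α = (96/55)^(1−α); take logs: α·ln(880.9/414.9) = (1−α)·ln(96/55), i.e. α·0.7529066 = (1−α)·0.5570150.
Thus α·(1.3099216) = 0.5570150, so α = 0.5570150/1.3099216 ≈ 0.4252.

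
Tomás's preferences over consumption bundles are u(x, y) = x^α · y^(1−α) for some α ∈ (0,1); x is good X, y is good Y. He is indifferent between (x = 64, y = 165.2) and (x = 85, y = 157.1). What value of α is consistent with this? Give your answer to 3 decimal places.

α ≈ 0.151

Indifference: 64^α · 165.2^(1−α) = 85^α · 157.1^(1−α).
(64/85)^α = (157.1/165.2)^(1−α); take logs: α·ln(64/85) = (1−α)·ln(157.1/165.2), i.e. α·-0.283768 = (1−α)·-0.050274.
So α/(1−α) = (-0.050274)/(-0.283768) = 0.177166, and α = 0.177166/1.177166 ≈ 0.151.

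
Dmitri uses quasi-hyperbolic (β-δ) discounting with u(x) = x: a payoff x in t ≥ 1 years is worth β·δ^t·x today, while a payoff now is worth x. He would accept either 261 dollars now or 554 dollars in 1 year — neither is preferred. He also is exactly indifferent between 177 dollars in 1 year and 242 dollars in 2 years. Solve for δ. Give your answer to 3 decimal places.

δ ≈ 0.731

From the later pair, β·δ^1·177 = β·δ^2·242; dividing through, δ = 177/242 = 0.73140.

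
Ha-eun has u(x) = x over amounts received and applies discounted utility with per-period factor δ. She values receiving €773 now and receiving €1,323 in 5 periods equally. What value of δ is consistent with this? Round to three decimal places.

Equating discounted utilities: u(773) = δ^5·u(1323) ⇒ δ^5 = u(773)/u(1323).
With u(x) = x: δ^5 = 773/1323 = 0.58428.
Taking the 5th root: δ = 0.58428^(1/5) ≈ 0.898.

δ ≈ 0.898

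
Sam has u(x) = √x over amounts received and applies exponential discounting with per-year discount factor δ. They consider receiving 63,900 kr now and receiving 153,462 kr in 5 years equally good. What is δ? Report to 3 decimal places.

δ ≈ 0.916

Equating discounted utilities: u(63900) = δ^5·u(153462) ⇒ δ^5 = u(63900)/u(153462).
With u(x) = √x: δ^5 = √63900/√153462 = √(63900/153462) = 0.64528.
So δ = 0.64528^(1/5) ≈ 0.916.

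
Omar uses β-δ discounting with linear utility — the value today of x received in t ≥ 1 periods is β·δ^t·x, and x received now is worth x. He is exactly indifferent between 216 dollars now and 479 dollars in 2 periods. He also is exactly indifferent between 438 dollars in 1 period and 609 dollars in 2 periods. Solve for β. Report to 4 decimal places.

From the later pair, β·δ^1·438 = β·δ^2·609; dividing through, δ = 438/609 = 0.71921.
Now use the now-vs-future pair: 216 = β·δ^2·479 gives β = 216/(0.51727·479) ≈ 0.8718.

β ≈ 0.8718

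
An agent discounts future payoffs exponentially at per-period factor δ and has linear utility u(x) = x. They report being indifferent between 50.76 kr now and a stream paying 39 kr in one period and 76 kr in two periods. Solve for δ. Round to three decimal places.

δ ≈ 0.600

The stream is worth 39δ + 76δ² today, so 39δ + 76δ² = 50.76.
So 76δ² + 39δ − 50.76 = 0.
δ = (−39 + √(39² + 4·76·50.76)) / (2·76) = (−39 + √16952.04) / 152 ≈ 0.600.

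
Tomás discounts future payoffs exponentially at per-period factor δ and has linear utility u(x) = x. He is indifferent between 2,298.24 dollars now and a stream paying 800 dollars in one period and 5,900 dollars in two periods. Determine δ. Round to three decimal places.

Present value of the stream is 800·δ + 5900·δ². Indifference gives 800δ + 5900δ² = 2298.24.
So 5900δ² + 800δ − 2298.24 = 0.
The positive root is δ = [−800 + √(800² + 4·5900·2298.24)] / (2·5900) = (−800 + 7408.000)/11800 ≈ 0.560.

δ ≈ 0.560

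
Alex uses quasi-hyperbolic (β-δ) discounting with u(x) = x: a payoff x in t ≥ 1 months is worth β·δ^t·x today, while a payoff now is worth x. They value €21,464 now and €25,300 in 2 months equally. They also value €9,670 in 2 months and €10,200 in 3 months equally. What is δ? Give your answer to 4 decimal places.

δ ≈ 0.9480

Both payoffs in the second observation are in the future, so β drops out: δ^2·9670 = δ^3·10200 ⇒ δ = 9670/10200 = 0.94804.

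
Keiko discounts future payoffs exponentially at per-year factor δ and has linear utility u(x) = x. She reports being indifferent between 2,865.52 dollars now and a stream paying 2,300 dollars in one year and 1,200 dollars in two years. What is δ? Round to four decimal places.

Present value of the stream is 2300·δ + 1200·δ². Indifference gives 2300δ + 1200δ² = 2865.52.
So 1200δ² + 2300δ − 2865.52 = 0.
δ = (−2300 + √(2300² + 4·1200·2865.52)) / (2·1200) = (−2300 + √19044496.00) / 2400 ≈ 0.8600.

δ ≈ 0.8600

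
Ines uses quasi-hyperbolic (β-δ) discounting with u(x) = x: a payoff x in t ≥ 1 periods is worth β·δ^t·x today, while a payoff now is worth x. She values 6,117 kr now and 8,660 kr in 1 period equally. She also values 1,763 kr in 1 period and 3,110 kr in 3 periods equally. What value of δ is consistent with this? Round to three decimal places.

δ ≈ 0.753

Both payoffs in the second observation are in the future, so β drops out: δ^1·1763 = δ^3·3110 ⇒ δ^2 = 1763/3110 = 0.56688, so δ = 0.75292.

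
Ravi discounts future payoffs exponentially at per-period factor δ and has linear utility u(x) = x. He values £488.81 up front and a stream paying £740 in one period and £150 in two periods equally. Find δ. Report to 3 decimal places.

δ ≈ 0.590

The stream is worth 740δ + 150δ² today, so 740δ + 150δ² = 488.81.
So 150δ² + 740δ − 488.81 = 0.
The positive root is δ = [−740 + √(740² + 4·150·488.81)] / (2·150) = (−740 + 916.998)/300 ≈ 0.590.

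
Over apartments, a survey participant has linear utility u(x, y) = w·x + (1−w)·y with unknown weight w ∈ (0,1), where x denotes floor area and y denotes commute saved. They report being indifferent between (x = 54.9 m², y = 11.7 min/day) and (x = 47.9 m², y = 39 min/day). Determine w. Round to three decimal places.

w = 0.796

u(54.9,11.7) = u(47.9,39) means w·54.9 + (1−w)·11.7 = w·47.9 + (1−w)·39.
w·(54.9−47.9) = (1−w)·(39−11.7), i.e. w·7 = (1−w)·27.3.
So w/(1−w) = 27.3/7 = 3.9000, giving w = 27.3/(7+27.3) = 0.796.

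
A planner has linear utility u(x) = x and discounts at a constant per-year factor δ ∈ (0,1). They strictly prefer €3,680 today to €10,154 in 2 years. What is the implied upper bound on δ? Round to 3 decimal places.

The preference means 3680 > δ^2·10154.
Hence δ^2 < 3680/10154 = 0.36242, and x ↦ x^(1/2) is increasing on (0,∞).
δ < (3680/10154)^(1/2) ≈ 0.602.

δ < 0.602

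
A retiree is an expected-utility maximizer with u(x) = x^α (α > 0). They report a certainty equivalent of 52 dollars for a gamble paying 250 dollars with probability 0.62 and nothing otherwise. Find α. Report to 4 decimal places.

EU(lottery) = 0.62·250^α + 0.38·0 = 0.62·250^α.
Setting u(52) equal to that: 52^α = 0.62·250^α ⇒ (52/250)^α = 0.62.
Taking logs: α·ln(52/250) = ln(0.62), so α = -0.4780358 / -1.5702172 ≈ 0.3044.

α ≈ 0.3044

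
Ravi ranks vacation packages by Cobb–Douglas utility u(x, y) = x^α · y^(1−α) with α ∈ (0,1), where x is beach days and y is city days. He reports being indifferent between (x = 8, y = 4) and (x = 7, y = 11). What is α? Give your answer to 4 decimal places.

α ≈ 0.8834

The Cobb–Douglas utilities coincide, so 8^α·4^(1−α) = 7^α·11^(1−α).
Taking logs: α·ln 8 + (1−α)·ln 4 = α·ln 7 + (1−α)·ln 11, i.e. α·0.1335314 = (1−α)·1.0116009.
With A = 0.1335314 and B = 1.0116009: α·A = (1−α)·B, so α = B/(A+B) = 1.0116009/1.1451323 ≈ 0.8834.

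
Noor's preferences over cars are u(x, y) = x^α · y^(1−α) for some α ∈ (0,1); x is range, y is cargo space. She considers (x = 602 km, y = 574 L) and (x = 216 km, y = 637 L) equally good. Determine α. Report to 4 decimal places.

α ≈ 0.0922

The Cobb–Douglas utilities coincide, so 602^α·574^(1−α) = 216^α·637^(1−α).
(602/216)^α = (637/574)^(1−α); take logs: α·ln(602/216) = (1−α)·ln(637/574), i.e. α·1.0249790 = (1−α)·0.1041403.
So α/(1−α) = (0.1041403)/(1.0249790) = 0.1016024, and α = 0.1016024/1.1016024 ≈ 0.0922.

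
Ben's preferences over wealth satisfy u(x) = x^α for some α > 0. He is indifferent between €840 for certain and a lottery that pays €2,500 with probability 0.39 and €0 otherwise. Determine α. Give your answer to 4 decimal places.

α ≈ 0.8634

EU(lottery) = 0.39·2500^α + 0.61·0 = 0.39·2500^α.
Equating: 840^α = 0.39·2500^α, i.e. 0.3360^α = 0.39.
α = ln(0.39) / ln(840/2500) = -0.9416085/-1.0906441 ≈ 0.8634.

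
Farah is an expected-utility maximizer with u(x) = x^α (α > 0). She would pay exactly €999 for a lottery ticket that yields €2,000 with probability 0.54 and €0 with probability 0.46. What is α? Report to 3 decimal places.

α ≈ 0.888

Since u(0) = 0, the lottery's EU is 0.54·2000^α.
Indifference: 999^α = 0.54·2000^α, so (999/2000)^α = 0.54.
Take logs: α = ln 0.54 / ln(999/2000) ≈ 0.88769.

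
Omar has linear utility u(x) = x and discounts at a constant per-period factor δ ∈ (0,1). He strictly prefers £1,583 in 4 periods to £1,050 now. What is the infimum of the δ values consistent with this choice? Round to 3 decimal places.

Under u(x) = x this choice says 1050 < δ^4·1583.
Dividing by 1583: δ^4 > 0.66330. Both sides are positive, so the 4th root keeps the direction.
δ > 0.66330^(1/4) = 0.902.

δ > 0.902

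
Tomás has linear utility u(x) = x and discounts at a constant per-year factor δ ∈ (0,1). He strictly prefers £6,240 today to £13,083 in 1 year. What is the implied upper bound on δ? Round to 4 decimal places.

Comparing present values: 6240 > δ·13083.
So δ < 6240/13083 = 0.47695.

δ < 0.4770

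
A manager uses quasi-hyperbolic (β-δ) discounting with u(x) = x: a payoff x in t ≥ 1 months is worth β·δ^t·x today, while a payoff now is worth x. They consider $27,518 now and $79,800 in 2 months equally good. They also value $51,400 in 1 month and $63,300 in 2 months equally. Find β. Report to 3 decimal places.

From the later pair, β·δ^1·51400 = β·δ^2·63300; dividing through, δ = 51400/63300 = 0.81201.
The first indifference: 27518 = β·δ^2·79800, so β = 27518/(δ^2·79800) = 27518/(0.65935·79800) ≈ 0.523.

β ≈ 0.523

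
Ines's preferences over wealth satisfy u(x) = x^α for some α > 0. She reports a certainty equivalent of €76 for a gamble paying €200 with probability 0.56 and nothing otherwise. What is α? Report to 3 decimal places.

α ≈ 0.599

The lottery's expected utility is 0.56·u(200) + 0.44·u(0) = 0.56·200^α (since u(0) = 0 for α > 0).
Setting u(76) equal to that: 76^α = 0.56·200^α ⇒ (76/200)^α = 0.56.
Take logs: α = ln 0.56 / ln(76/200) ≈ 0.59924.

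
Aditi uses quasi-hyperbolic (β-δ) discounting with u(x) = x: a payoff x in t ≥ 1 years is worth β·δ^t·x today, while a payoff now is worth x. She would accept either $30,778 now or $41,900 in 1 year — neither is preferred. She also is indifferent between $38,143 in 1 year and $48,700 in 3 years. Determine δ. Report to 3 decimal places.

From the later pair, β·δ^1·38143 = β·δ^3·48700; dividing through, δ^2 = 38143/48700 = 0.78322, so δ = 0.88500.

δ ≈ 0.885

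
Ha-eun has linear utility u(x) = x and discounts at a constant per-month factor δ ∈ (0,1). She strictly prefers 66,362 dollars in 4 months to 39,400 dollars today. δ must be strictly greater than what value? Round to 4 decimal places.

The preference means 39400 < δ^4·66362.
So δ^4 > 39400/66362 = 0.59371; taking the 4th root of both positive sides preserves the inequality.
δ > 0.59371^(1/4) = 0.8778.

δ > 0.8778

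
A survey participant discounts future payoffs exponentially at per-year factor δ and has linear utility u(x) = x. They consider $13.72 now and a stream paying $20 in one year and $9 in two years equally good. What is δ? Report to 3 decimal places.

Present value of the stream is 20·δ + 9·δ². Indifference gives 20δ + 9δ² = 13.72.
Rearranged: 9δ² + 20δ − 13.72 = 0.
The positive root is δ = [−20 + √(20² + 4·9·13.72)] / (2·9) = (−20 + 29.898)/18 ≈ 0.550.

δ ≈ 0.550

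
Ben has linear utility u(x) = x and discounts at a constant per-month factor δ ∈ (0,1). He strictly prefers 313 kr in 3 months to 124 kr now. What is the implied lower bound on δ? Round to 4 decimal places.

δ > 0.7344

Under u(x) = x this choice says 124 < δ^3·313.
Dividing by 313: δ^3 > 0.39617. Both sides are positive, so the cube root keeps the direction.
δ > 0.39617^(1/3) = 0.7344.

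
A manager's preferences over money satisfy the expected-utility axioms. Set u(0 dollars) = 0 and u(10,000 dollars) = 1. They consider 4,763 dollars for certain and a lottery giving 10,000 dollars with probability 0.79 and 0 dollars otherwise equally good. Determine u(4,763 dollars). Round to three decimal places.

u(4,763 dollars) equals the lottery's expected utility: 0.79·1 + 0.21·0 = 0.79.

0.790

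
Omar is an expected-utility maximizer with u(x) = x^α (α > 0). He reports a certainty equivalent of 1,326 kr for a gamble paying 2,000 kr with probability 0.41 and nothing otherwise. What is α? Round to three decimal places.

α ≈ 2.169

Since u(0) = 0, the lottery's EU is 0.41·2000^α.
Indifference: 1326^α = 0.41·2000^α, so (1326/2000)^α = 0.41.
Take logs: α = ln 0.41 / ln(1326/2000) ≈ 2.16944.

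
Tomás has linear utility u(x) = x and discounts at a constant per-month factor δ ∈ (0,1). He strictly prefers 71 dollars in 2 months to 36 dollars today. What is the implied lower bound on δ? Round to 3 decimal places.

Comparing present values: 36 < δ^2·71.
Dividing by 71: δ^2 > 0.50704. Both sides are positive, so the square root keeps the direction.
δ > 0.50704^(1/2) = 0.712.

δ > 0.712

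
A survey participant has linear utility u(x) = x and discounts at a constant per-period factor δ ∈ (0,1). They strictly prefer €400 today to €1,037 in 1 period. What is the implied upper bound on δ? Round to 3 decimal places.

Comparing present values: 400 > δ·1037.
Dividing through by 1037 gives δ < 0.38573.

δ < 0.386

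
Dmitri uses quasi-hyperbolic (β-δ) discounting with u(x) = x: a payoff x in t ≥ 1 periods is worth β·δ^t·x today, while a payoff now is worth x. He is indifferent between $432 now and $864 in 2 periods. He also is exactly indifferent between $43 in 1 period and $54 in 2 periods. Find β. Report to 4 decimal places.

Both payoffs in the second observation are in the future, so β drops out: δ^1·43 = δ^2·54 ⇒ δ = 43/54 = 0.79630.
The first indifference: 432 = β·δ^2·864, so β = 432/(δ^2·864) = 432/(0.63409·864) ≈ 0.7885.

β ≈ 0.7885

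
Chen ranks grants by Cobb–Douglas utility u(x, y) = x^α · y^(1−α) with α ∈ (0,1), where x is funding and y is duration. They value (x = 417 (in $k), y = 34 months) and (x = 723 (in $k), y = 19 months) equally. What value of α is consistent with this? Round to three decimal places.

The Cobb–Douglas utilities coincide, so 417^α·34^(1−α) = 723^α·19^(1−α).
(417/723)^α = (19/34)^(1−α); take logs: α·ln(417/723) = (1−α)·ln(19/34), i.e. α·-0.550323 = (1−α)·-0.581922.
So α/(1−α) = (-0.581922)/(-0.550323) = 1.057419, and α = 1.057419/2.057419 ≈ 0.514.

α ≈ 0.514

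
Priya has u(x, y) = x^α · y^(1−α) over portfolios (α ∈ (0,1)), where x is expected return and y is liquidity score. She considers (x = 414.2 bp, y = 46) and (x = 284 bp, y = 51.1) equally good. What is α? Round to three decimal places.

Indifference: 414.2^α · 46^(1−α) = 284^α · 51.1^(1−α).
(414.2/284)^α = (51.1/46)^(1−α); take logs: α·ln(414.2/284) = (1−α)·ln(51.1/46), i.e. α·0.377375 = (1−α)·0.105143.
With A = 0.377375 and B = 0.105143: α·A = (1−α)·B, so α = B/(A+B) = 0.105143/0.482518 ≈ 0.218.

α ≈ 0.218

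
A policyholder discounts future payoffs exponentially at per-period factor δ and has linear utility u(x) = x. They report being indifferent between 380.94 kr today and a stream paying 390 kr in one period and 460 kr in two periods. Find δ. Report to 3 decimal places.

Equating present values: 380.94 = 390δ + 460δ².
Rearranged: 460δ² + 390δ − 380.94 = 0.
δ = (−390 + √(390² + 4·460·380.94)) / (2·460) = (−390 + √853029.60) / 920 ≈ 0.580.

δ ≈ 0.580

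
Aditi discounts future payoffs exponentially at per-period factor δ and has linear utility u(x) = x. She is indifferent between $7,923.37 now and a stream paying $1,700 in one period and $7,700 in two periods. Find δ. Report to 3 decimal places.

Present value of the stream is 1700·δ + 7700·δ². Indifference gives 1700δ + 7700δ² = 7923.37.
Rearranged: 7700δ² + 1700δ − 7923.37 = 0.
δ = (−1700 + √(1700² + 4·7700·7923.37)) / (2·7700) = (−1700 + √246929796.00) / 15400 ≈ 0.910.

δ ≈ 0.910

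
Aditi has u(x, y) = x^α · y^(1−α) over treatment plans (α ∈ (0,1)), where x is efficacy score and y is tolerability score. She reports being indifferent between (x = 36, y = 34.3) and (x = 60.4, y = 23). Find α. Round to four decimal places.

The Cobb–Douglas utilities coincide, so 36^α·34.3^(1−α) = 60.4^α·23^(1−α).
Rearrange to (36/60.4)^α = (23/34.3)^(1−α) and take logs: α·-0.5174702 = (1−α)·-0.3996511.
With A = -0.5174702 and B = -0.3996511: α·A = (1−α)·B, so α = B/(A+B) = -0.3996511/-0.9171213 ≈ 0.4358.

α ≈ 0.4358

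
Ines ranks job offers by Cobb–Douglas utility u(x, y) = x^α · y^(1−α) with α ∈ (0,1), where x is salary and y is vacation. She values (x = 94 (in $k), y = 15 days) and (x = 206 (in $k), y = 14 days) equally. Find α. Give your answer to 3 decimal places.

α ≈ 0.081

Indifference: 94^α · 15^(1−α) = 206^α · 14^(1−α).
Taking logs: α·ln 94 + (1−α)·ln 15 = α·ln 206 + (1−α)·ln 14, i.e. α·-0.784581 = (1−α)·-0.068993.
Thus α·(-0.853574) = -0.068993, so α = -0.068993/-0.853574 ≈ 0.081.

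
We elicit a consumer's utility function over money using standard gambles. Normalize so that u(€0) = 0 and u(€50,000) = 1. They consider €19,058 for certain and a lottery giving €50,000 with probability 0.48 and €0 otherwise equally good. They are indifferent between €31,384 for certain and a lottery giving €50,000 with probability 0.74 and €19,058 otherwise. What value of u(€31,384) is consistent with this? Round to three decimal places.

From the first indifference, u(€19,058) = 0.48·u(€50,000) + 0.52·u(€0) = 0.48·1 + 0.52·0 = 0.48.
Then u(€31,384) = 0.74·u(€50,000) + 0.26·u(€19,058) = 0.74·1.00 + 0.26·0.48 = 0.8648.

0.865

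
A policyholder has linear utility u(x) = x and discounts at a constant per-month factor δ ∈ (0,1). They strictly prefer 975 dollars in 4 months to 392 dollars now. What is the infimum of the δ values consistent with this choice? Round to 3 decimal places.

Comparing present values: 392 < δ^4·975.
Hence δ^4 > 392/975 = 0.40205, and x ↦ x^(1/4) is increasing on (0,∞).
δ > (392/975)^(1/4) ≈ 0.796.

δ > 0.796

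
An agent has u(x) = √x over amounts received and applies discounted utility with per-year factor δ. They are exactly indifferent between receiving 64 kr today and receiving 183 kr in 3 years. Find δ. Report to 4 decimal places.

δ ≈ 0.8394

Indifference means u(64) = δ^3 · u(183), so δ^3 = u(64)/u(183).
With u(x) = √x: δ^3 = √64/√183 = √(64/183) = 0.59138.
Taking the cube root: δ = 0.59138^(1/3) ≈ 0.8394.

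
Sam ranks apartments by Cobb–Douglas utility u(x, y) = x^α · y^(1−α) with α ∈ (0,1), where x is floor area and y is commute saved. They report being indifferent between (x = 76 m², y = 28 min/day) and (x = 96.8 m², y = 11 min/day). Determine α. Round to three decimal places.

α ≈ 0.794

The Cobb–Douglas utilities coincide, so 76^α·28^(1−α) = 96.8^α·11^(1−α).
Taking logs: α·ln 76 + (1−α)·ln 28 = α·ln 96.8 + (1−α)·ln 11, i.e. α·-0.241914 = (1−α)·-0.934309.
With A = -0.241914 and B = -0.934309: α·A = (1−α)·B, so α = B/(A+B) = -0.934309/-1.176223 ≈ 0.794.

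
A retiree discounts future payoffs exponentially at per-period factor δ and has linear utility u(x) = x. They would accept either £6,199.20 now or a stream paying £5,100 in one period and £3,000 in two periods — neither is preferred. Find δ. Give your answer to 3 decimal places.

The stream is worth 5100δ + 3000δ² today, so 5100δ + 3000δ² = 6199.20.
That is, 3000δ² + 5100δ − 6199.20 = 0, a quadratic in δ.
The positive root is δ = [−5100 + √(5100² + 4·3000·6199.20)] / (2·3000) = (−5100 + 10020.000)/6000 ≈ 0.820.

δ ≈ 0.820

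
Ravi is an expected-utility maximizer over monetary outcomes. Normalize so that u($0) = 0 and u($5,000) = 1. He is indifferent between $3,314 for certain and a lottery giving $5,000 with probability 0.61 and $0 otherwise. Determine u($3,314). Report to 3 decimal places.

0.610

u($3,314) equals the lottery's expected utility: 0.61·1 + 0.39·0 = 0.61.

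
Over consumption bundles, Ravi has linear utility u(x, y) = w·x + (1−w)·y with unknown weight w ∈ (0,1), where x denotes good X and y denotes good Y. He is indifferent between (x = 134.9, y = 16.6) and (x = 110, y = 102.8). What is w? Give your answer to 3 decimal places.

Equating utilities: w·134.9 + (1−w)·16.6 = w·110 + (1−w)·102.8.
Rearranging, 24.9·w − 86.2·(1−w) = 0.
Hence w = 86.2/(24.9+86.2) = 86.2/111.1 = 0.776.

w = 0.776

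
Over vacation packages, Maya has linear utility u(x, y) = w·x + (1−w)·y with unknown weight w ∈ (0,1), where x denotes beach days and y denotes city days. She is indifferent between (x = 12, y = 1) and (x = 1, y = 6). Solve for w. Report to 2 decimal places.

w = 0.31

Equating utilities: w·12 + (1−w)·1 = w·1 + (1−w)·6.
w·(12−1) = (1−w)·(6−1), i.e. w·11 = (1−w)·5.
Hence w = 5/(11+5) = 5/16 = 0.31.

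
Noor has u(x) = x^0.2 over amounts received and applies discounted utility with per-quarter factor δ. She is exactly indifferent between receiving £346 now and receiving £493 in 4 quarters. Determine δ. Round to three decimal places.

Indifference means u(346) = δ^4 · u(493), so δ^4 = u(346)/u(493).
Since u(x) = x^0.2, δ^4 = (346/493)^0.2 = 0.70183^0.2 = 0.93164.
Hence δ = (0.93164)^(1/4) = 0.98245.

δ ≈ 0.982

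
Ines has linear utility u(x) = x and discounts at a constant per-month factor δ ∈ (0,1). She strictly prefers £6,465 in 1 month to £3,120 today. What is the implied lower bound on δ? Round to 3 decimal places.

Comparing present values: 3120 < δ·6465.
Dividing through by 6465 gives δ > 0.48260.

δ > 0.483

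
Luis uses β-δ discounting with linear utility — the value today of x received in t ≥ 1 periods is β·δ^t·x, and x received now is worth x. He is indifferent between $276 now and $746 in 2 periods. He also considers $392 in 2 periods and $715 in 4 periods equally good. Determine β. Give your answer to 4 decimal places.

From the later pair, β·δ^2·392 = β·δ^4·715; dividing through, δ^2 = 392/715 = 0.54825, so δ = 0.74044.
The first indifference: 276 = β·δ^2·746, so β = 276/(δ^2·746) = 276/(0.54825·746) ≈ 0.6748.

β ≈ 0.6748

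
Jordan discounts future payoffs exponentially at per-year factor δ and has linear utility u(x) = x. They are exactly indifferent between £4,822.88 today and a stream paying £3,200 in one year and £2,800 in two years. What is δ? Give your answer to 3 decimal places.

The stream is worth 3200δ + 2800δ² today, so 3200δ + 2800δ² = 4822.88.
Rearranged: 2800δ² + 3200δ − 4822.88 = 0.
By the quadratic formula (taking the positive root), δ = (−3200 + √64256256.00) / 5600 ≈ 0.860.

δ ≈ 0.860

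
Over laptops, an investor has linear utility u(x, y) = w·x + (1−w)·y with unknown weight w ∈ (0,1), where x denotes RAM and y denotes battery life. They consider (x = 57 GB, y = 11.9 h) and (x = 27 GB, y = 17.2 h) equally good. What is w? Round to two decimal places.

Equating utilities: w·57 + (1−w)·11.9 = w·27 + (1−w)·17.2.
Collecting terms: w·30 = (1−w)·5.3.
Hence w = 5.3/(30+5.3) = 5.3/35.3 = 0.15.

w = 0.15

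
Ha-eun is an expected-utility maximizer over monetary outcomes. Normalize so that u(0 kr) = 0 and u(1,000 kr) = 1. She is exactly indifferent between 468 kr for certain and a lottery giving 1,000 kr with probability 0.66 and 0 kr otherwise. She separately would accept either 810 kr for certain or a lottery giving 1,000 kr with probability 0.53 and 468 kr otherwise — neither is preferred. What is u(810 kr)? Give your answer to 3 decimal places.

First, u(468 kr) = 0.66·u(1,000 kr) + 0.34·u(0 kr) = 0.66.
Chaining: u(810 kr) = 0.53·1.00 + 0.47·0.66 = 0.8402.

0.840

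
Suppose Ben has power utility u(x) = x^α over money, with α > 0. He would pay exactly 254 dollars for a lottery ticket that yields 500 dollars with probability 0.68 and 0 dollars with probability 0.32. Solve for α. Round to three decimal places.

α ≈ 0.569

EU(lottery) = 0.68·500^α + 0.32·0 = 0.68·500^α.
Equating: 254^α = 0.68·500^α, i.e. 0.5080^α = 0.68.
Take logs: α = ln 0.68 / ln(254/500) ≈ 0.56943.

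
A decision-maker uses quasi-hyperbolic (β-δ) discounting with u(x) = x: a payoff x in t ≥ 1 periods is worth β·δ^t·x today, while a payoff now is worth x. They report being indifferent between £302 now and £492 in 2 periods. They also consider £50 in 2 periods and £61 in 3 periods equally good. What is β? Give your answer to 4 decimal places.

β ≈ 0.9136

From the later pair, β·δ^2·50 = β·δ^3·61; dividing through, δ = 50/61 = 0.81967.
Substituting δ into 302 = β·δ^2·492: β = 302/(330.556) ≈ 0.9136.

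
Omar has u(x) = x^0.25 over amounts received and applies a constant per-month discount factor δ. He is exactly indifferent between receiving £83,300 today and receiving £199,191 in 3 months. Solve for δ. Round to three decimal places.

The payoff in 3 months is discounted by δ^3, so u(83300) = δ^3·u(199191) and δ^3 = u(83300)/u(199191).
Since u(x) = x^0.25, δ^3 = (83300/199191)^0.25 = 0.41819^0.25 = 0.80416.
Hence δ = (0.80416)^(1/3) = 0.92993.

δ ≈ 0.930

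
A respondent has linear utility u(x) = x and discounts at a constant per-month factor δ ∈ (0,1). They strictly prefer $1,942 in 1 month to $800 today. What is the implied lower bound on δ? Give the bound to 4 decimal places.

The preference means 800 < δ·1942.
Dividing through by 1942 gives δ > 0.41195.

δ > 0.4119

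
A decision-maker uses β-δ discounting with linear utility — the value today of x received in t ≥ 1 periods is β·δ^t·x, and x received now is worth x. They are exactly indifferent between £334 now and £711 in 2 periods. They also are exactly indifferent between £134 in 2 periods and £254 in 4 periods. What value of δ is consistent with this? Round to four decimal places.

From the later pair, β·δ^2·134 = β·δ^4·254; dividing through, δ^2 = 134/254 = 0.52756, so δ = 0.72633.

δ ≈ 0.7263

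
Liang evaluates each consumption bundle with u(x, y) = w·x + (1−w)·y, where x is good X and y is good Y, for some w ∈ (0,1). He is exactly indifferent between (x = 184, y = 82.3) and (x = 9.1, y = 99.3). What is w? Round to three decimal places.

w = 0.089

u(184,82.3) = u(9.1,99.3) means w·184 + (1−w)·82.3 = w·9.1 + (1−w)·99.3.
w·(184−9.1) = (1−w)·(99.3−82.3), i.e. w·174.9 = (1−w)·17.
Hence w = 17/(174.9+17) = 17/191.9 = 0.089.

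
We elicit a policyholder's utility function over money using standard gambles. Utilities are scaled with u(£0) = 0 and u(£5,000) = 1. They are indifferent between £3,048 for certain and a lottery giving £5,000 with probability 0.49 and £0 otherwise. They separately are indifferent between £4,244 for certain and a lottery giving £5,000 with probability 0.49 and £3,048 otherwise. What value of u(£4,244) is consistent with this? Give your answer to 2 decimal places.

0.74

From the first indifference, u(£3,048) = 0.49·u(£5,000) + 0.51·u(£0) = 0.49·1 + 0.51·0 = 0.49.
Then u(£4,244) = 0.49·u(£5,000) + 0.51·u(£3,048) = 0.49·1.00 + 0.51·0.49 = 0.7399.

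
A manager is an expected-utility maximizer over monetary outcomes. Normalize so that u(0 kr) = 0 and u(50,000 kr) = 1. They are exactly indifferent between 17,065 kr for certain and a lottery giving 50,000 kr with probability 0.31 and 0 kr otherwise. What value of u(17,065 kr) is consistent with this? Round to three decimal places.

0.310

u(17,065 kr) equals the lottery's expected utility: 0.31·1 + 0.69·0 = 0.31.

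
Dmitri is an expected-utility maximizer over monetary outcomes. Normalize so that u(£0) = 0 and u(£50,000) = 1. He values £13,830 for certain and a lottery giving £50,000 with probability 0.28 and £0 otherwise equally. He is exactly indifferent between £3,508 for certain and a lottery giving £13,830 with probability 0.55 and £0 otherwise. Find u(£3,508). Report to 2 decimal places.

0.15

From the first indifference, u(£13,830) = 0.28·u(£50,000) + 0.72·u(£0) = 0.28·1 + 0.72·0 = 0.28.
The second indifference gives u(£3,508) = 0.55·u(£13,830) + 0.45·u(£0) = 0.55·0.28 + 0.45·0.00 = 0.1540.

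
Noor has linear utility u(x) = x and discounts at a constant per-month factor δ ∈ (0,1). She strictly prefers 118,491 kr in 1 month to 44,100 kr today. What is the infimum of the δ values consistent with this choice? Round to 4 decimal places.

The preference means 44100 < δ·118491.
Dividing through by 118491 gives δ > 0.37218.

δ > 0.3722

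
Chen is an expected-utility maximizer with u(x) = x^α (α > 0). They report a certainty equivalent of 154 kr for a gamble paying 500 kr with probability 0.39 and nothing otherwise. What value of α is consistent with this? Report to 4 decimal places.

Since u(0) = 0, the lottery's EU is 0.39·500^α.
Indifference: 154^α = 0.39·500^α, so (154/500)^α = 0.39.
Taking logs: α·ln(154/500) = ln(0.39), so α = -0.9416085 / -1.1776555 ≈ 0.7996.

α ≈ 0.7996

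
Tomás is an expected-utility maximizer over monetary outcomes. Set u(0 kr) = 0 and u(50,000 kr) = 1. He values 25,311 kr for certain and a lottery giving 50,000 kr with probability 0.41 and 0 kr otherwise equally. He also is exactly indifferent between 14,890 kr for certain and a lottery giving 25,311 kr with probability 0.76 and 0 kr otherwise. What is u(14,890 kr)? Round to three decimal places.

From the first indifference, u(25,311 kr) = 0.41·u(50,000 kr) + 0.59·u(0 kr) = 0.41·1 + 0.59·0 = 0.41.
Chaining: u(14,890 kr) = 0.76·0.41 + 0.24·0.00 = 0.3116.

0.312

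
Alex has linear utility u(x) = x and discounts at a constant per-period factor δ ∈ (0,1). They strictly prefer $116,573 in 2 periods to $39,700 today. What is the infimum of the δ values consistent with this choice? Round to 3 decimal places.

δ > 0.584

The preference means 39700 < δ^2·116573.
Hence δ^2 > 39700/116573 = 0.34056, and x ↦ x^(1/2) is increasing on (0,∞).
δ > 0.34056^(1/2) = 0.584.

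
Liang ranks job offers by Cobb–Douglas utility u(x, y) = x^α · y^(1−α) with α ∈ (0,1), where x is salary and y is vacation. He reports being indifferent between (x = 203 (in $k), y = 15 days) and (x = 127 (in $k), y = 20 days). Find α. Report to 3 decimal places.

The Cobb–Douglas utilities coincide, so 203^α·15^(1−α) = 127^α·20^(1−α).
Taking logs: α·ln 203 + (1−α)·ln 15 = α·ln 127 + (1−α)·ln 20, i.e. α·0.469019 = (1−α)·0.287682.
Thus α·(0.756701) = 0.287682, so α = 0.287682/0.756701 ≈ 0.380.

α ≈ 0.380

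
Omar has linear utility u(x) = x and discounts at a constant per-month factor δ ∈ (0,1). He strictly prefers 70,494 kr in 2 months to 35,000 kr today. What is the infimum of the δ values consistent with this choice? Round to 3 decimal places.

δ > 0.705

Under u(x) = x this choice says 35000 < δ^2·70494.
Hence δ^2 > 35000/70494 = 0.49650, and x ↦ x^(1/2) is increasing on (0,∞).
δ > (35000/70494)^(1/2) ≈ 0.705.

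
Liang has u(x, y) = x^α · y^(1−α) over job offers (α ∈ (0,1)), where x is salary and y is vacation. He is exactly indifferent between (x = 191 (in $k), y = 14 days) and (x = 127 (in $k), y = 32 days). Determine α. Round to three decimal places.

Set the two utilities equal: 191^α·14^(1−α) = 127^α·32^(1−α).
(191/127)^α = (32/14)^(1−α); take logs: α·ln(191/127) = (1−α)·ln(32/14), i.e. α·0.408086 = (1−α)·0.826679.
Thus α·(1.234765) = 0.826679, so α = 0.826679/1.234765 ≈ 0.670.

α ≈ 0.670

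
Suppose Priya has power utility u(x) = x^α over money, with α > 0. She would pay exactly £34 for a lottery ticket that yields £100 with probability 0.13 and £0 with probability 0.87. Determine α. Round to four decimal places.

Since u(0) = 0, the lottery's EU is 0.13·100^α.
Indifference: 34^α = 0.13·100^α, so (34/100)^α = 0.13.
Take logs: α = ln 0.13 / ln(34/100) ≈ 1.891178.

α ≈ 1.8912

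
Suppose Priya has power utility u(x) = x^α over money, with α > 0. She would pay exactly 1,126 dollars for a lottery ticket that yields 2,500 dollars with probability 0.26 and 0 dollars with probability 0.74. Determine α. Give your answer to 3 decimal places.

Since u(0) = 0, the lottery's EU is 0.26·2500^α.
Indifference: 1126^α = 0.26·2500^α, so (1126/2500)^α = 0.26.
Take logs: α = ln 0.26 / ln(1126/2500) ≈ 1.68887.

α ≈ 1.689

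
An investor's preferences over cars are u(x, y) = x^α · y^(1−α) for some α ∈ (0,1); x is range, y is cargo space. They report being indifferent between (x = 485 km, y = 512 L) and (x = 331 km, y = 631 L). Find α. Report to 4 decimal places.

α ≈ 0.3536

The Cobb–Douglas utilities coincide, so 485^α·512^(1−α) = 331^α·631^(1−α).
Rearrange to (485/331)^α = (631/512)^(1−α) and take logs: α·0.3820305 = (1−α)·0.2089812.
Thus α·(0.5910117) = 0.2089812, so α = 0.2089812/0.5910117 ≈ 0.3536.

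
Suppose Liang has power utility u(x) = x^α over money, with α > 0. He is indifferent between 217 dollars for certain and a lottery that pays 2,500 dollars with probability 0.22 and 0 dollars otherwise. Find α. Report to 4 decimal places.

α ≈ 0.6195

EU(lottery) = 0.22·2500^α + 0.78·0 = 0.22·2500^α.
Equating: 217^α = 0.22·2500^α, i.e. 0.0868^α = 0.22.
Take logs: α = ln 0.22 / ln(217/2500) ≈ 0.619491.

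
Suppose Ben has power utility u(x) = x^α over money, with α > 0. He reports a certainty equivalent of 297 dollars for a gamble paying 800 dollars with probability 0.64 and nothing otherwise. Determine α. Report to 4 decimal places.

The lottery's expected utility is 0.64·u(800) + 0.36·u(0) = 0.64·800^α (since u(0) = 0 for α > 0).
Indifference: 297^α = 0.64·800^α, so (297/800)^α = 0.64.
α = ln(0.64) / ln(297/800) = -0.4462871/-0.9908796 ≈ 0.4504.

α ≈ 0.4504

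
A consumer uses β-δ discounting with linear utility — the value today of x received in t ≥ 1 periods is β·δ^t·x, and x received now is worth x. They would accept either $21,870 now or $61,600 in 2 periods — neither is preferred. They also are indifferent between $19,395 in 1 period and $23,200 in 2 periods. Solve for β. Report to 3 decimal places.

β ≈ 0.508

Both payoffs in the second observation are in the future, so β drops out: δ^1·19395 = δ^2·23200 ⇒ δ = 19395/23200 = 0.83599.
The first indifference: 21870 = β·δ^2·61600, so β = 21870/(δ^2·61600) = 21870/(0.69888·61600) ≈ 0.508.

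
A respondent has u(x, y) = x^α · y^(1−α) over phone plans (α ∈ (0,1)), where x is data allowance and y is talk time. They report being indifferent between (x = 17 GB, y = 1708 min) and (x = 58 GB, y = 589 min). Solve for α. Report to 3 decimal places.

α ≈ 0.465

The Cobb–Douglas utilities coincide, so 17^α·1708^(1−α) = 58^α·589^(1−α).
(17/58)^α = (589/1708)^(1−α); take logs: α·ln(17/58) = (1−α)·ln(589/1708), i.e. α·-1.227230 = (1−α)·-1.064652.
With A = -1.227230 and B = -1.064652: α·A = (1−α)·B, so α = B/(A+B) = -1.064652/-2.291882 ≈ 0.465.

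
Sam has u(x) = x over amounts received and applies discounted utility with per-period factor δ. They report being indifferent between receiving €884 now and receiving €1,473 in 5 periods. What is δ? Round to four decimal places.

δ ≈ 0.9029

Equating discounted utilities: u(884) = δ^5·u(1473) ⇒ δ^5 = u(884)/u(1473).
With u(x) = x: δ^5 = 884/1473 = 0.60014.
Hence δ = (0.60014)^(1/5) = 0.902921.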